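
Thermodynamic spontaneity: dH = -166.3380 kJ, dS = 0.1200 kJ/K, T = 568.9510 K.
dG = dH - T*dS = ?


T*dS = 568.9510 * 0.1200 = 68.2741 kJ
dG = -166.3380 - 68.2741 = -234.6121 kJ (spontaneous)

dG = -234.6121 kJ, spontaneous


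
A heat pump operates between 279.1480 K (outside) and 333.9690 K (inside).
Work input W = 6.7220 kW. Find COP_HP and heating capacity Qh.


COP = 333.9690 / 54.8210 = 6.0920
Qh = 6.0920 * 6.7220 = 40.9504 kW

COP = 6.0920, Qh = 40.9504 kW


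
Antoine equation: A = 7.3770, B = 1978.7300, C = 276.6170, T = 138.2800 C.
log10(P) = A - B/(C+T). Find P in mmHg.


C+T = 414.8970
B/(C+T) = 4.7692
log10(P) = 7.3770 - 4.7692 = 2.6078
P = 10^2.6078 = 405.3146 mmHg

405.3146 mmHg


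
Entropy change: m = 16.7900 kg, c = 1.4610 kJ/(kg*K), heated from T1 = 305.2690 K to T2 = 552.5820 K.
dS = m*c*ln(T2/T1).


T2/T1 = 1.8101
ln(T2/T1) = 0.5934
dS = 16.7900 * 1.4610 * 0.5934 = 14.5564 kJ/K

14.5564 kJ/K


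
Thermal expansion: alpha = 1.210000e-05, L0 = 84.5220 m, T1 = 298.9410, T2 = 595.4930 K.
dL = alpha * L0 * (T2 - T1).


dT = 296.5520 K
dL = 1.210000e-05 * 84.5220 * 296.5520 = 0.303289 m
L_final = 84.825289 m

dL = 0.303289 m


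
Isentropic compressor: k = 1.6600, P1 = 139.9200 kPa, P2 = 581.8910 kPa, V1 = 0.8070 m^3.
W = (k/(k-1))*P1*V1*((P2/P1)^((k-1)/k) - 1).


(k-1)/k = 0.3976
(P2/P1)^exp = 1.7624
W = 2.5152 * 139.9200 * 0.8070 * (1.7624 - 1) = 216.5082 kJ

216.5082 kJ


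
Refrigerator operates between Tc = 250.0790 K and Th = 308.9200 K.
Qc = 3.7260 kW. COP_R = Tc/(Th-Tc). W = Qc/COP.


COP = 250.0790 / 58.8410 = 4.2501
W = 3.7260 / 4.2501 = 0.8767 kW

COP = 4.2501, W = 0.8767 kW


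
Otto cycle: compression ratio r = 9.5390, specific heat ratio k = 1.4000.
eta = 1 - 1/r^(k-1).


r^(k-1) = 2.4649
eta = 1 - 1/2.4649 = 0.5943 = 59.4306%

59.4306%


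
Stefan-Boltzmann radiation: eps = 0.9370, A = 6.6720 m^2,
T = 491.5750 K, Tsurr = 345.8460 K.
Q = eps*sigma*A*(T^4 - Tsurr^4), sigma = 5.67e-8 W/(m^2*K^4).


T^4 = 5.8393e+10
Tsurr^4 = 1.4306e+10
Q = 0.9370 * 5.67e-8 * 6.6720 * 4.4086e+10 = 15627.2626 W

15627.2626 W


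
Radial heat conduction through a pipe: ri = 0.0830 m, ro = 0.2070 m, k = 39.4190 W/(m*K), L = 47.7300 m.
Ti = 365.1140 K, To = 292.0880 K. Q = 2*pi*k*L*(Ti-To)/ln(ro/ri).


dT = 73.0260 K
ln(ro/ri) = 0.9139
Q = 2*pi*39.4190*47.7300*73.0260 / 0.9139 = 944639.5129 W

944639.5129 W


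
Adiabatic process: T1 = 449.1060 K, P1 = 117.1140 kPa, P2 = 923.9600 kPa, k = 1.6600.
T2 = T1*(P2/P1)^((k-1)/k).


(k-1)/k = 0.3976
(P2/P1)^exp = 2.2733
T2 = 449.1060 * 2.2733 = 1020.9513 K

1020.9513 K


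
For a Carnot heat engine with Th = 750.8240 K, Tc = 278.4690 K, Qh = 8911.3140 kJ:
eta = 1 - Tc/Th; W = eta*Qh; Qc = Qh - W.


eta = 1 - 278.4690/750.8240 = 0.6291
W = 0.6291 * 8911.3140 = 5606.2456 kJ
Qc = 8911.3140 - 5606.2456 = 3305.0684 kJ

eta = 62.9115%, W = 5606.2456 kJ, Qc = 3305.0684 kJ


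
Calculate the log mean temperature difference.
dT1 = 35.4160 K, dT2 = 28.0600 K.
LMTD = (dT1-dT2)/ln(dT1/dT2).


dT1/dT2 = 1.2622
ln(dT1/dT2) = 0.2328
LMTD = 7.3560 / 0.2328 = 31.5954 K

31.5954 K


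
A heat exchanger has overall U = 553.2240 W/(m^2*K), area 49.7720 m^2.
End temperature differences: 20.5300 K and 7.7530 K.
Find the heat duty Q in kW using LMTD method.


LMTD = 13.1207 K
Q = 553.2240 * 49.7720 * 13.1207 = 361278.3564 W = 361.2784 kW

361.2784 kW


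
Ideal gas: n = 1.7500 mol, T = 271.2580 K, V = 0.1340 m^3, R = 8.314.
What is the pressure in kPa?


P = nRT/V = 1.7500 * 8.314 * 271.2580 / 0.1340
= 3946.6683 / 0.1340 = 29452.7483 Pa = 29.4527 kPa

29.4527 kPa


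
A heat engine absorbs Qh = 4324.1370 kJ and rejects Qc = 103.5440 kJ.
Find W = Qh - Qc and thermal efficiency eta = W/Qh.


W = 4324.1370 - 103.5440 = 4220.5930 kJ
eta = 4220.5930 / 4324.1370 = 0.9761 = 97.6054%

W = 4220.5930 kJ, eta = 97.6054%


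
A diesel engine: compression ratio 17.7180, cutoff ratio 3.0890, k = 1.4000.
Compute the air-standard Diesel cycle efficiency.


r^(k-1) = 3.1577
rc^k = 4.8500
eta = 0.5831 = 58.3099%

58.3099%


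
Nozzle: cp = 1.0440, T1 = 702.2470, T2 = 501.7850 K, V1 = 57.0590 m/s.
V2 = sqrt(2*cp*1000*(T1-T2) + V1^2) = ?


dT = 200.4620 K
2*cp*1000*dT = 418564.6560
V1^2 = 3255.7295
V2 = sqrt(421820.3855) = 649.4770 m/s

649.4770 m/s


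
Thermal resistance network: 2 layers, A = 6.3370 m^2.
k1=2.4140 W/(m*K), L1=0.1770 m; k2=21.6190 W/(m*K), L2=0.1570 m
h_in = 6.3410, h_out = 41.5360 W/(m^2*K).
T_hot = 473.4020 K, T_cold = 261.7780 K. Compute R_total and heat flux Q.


R_conv_in = 1/(6.3410*6.3370) = 0.0249
R_1 = 0.1770/(2.4140*6.3370) = 0.0116
R_2 = 0.1570/(21.6190*6.3370) = 0.0011
R_conv_out = 1/(41.5360*6.3370) = 0.0038
R_total = 0.0414 K/W
Q = 211.6240 / 0.0414 = 5111.4580 W

R_total = 0.0414 K/W, Q = 5111.4580 W


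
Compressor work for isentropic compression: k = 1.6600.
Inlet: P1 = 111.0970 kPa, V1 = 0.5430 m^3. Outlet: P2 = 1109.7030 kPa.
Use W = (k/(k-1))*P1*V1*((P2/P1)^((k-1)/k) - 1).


(k-1)/k = 0.3976
(P2/P1)^exp = 2.4969
W = 2.5152 * 111.0970 * 0.5430 * (2.4969 - 1) = 227.1151 kJ

227.1151 kJ


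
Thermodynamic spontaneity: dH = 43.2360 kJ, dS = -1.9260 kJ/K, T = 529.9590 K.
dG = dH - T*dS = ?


T*dS = 529.9590 * -1.9260 = -1020.7010 kJ
dG = 43.2360 + 1020.7010 = 1063.9370 kJ (non-spontaneous)

dG = 1063.9370 kJ, non-spontaneous


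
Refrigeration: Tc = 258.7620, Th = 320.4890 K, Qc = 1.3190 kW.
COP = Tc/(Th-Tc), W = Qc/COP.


COP = 258.7620 / 61.7270 = 4.1920
W = 1.3190 / 4.1920 = 0.3146 kW

COP = 4.1920, W = 0.3146 kW


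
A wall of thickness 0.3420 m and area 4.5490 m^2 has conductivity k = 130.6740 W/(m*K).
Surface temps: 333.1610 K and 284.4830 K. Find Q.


dT = 48.6780 K
Q = 130.6740 * 4.5490 * 48.6780 / 0.3420 = 84608.0610 W

84608.0610 W


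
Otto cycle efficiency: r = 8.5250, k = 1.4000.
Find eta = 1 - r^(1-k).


r^(k-1) = 2.3566
eta = 1 - 1/2.3566 = 0.5757 = 57.5652%

57.5652%


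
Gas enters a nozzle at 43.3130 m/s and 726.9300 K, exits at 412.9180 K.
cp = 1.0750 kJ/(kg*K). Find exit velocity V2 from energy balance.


dT = 314.0120 K
2*cp*1000*dT = 675125.8000
V1^2 = 1876.0160
V2 = sqrt(677001.8160) = 822.8012 m/s

822.8012 m/s


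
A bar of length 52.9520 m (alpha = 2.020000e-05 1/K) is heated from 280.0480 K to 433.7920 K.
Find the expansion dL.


dT = 153.7440 K
dL = 2.020000e-05 * 52.9520 * 153.7440 = 0.164449 m
L_final = 53.116449 m

dL = 0.164449 m


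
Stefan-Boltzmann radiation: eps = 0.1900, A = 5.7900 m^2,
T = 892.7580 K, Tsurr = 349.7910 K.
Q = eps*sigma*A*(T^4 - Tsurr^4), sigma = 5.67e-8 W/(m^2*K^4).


T^4 = 6.3524e+11
Tsurr^4 = 1.4970e+10
Q = 0.1900 * 5.67e-8 * 5.7900 * 6.2027e+11 = 38689.4708 W

38689.4708 W


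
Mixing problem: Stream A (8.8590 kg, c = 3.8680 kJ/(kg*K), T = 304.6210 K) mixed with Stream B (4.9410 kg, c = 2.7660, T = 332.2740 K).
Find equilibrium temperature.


num = 14979.4539
den = 47.9334
Tf = 312.5054 K

312.5054 K


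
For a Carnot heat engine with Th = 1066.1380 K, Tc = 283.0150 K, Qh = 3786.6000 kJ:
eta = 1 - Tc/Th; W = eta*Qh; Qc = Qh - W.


eta = 1 - 283.0150/1066.1380 = 0.7345
W = 0.7345 * 3786.6000 = 2781.4162 kJ
Qc = 3786.6000 - 2781.4162 = 1005.1838 kJ

eta = 73.4542%, W = 2781.4162 kJ, Qc = 1005.1838 kJ


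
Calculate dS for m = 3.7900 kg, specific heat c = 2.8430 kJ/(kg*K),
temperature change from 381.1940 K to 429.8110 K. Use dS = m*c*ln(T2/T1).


T2/T1 = 1.1275
ln(T2/T1) = 0.1200
dS = 3.7900 * 2.8430 * 0.1200 = 1.2934 kJ/K

1.2934 kJ/K


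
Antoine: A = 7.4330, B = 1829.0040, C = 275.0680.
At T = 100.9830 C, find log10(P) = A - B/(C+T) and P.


C+T = 376.0510
B/(C+T) = 4.8637
log10(P) = 7.4330 - 4.8637 = 2.5693
P = 10^2.5693 = 370.9261 mmHg

370.9261 mmHg


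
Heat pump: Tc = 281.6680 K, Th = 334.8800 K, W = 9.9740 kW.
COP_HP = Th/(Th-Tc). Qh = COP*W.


COP = 334.8800 / 53.2120 = 6.2933
Qh = 6.2933 * 9.9740 = 62.7695 kW

COP = 6.2933, Qh = 62.7695 kW


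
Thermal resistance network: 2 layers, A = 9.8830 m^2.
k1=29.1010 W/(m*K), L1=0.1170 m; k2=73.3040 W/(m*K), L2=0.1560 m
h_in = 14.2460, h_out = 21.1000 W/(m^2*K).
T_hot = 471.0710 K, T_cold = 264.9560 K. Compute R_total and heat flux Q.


R_conv_in = 1/(14.2460*9.8830) = 0.0071
R_1 = 0.1170/(29.1010*9.8830) = 0.0004
R_2 = 0.1560/(73.3040*9.8830) = 0.0002
R_conv_out = 1/(21.1000*9.8830) = 0.0048
R_total = 0.0125 K/W
Q = 206.1150 / 0.0125 = 16462.5997 W

R_total = 0.0125 K/W, Q = 16462.5997 W


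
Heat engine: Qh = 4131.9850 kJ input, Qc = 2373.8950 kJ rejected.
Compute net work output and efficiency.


W = 4131.9850 - 2373.8950 = 1758.0900 kJ
eta = 1758.0900 / 4131.9850 = 0.4255 = 42.5483%

W = 1758.0900 kJ, eta = 42.5483%


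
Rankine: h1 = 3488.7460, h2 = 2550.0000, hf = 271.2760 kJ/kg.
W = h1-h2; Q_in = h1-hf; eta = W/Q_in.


W = 938.7460 kJ/kg
Q_in = 3217.4700 kJ/kg
eta = 0.2918 = 29.1765%

eta = 29.1765%


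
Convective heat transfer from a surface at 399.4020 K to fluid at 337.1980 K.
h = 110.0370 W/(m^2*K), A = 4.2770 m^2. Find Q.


dT = 62.2040 K
Q = 110.0370 * 4.2770 * 62.2040 = 29274.9596 W

29274.9596 W


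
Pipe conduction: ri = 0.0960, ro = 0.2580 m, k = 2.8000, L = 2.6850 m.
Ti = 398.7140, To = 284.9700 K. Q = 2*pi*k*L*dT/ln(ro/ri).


dT = 113.7440 K
ln(ro/ri) = 0.9886
Q = 2*pi*2.8000*2.6850*113.7440 / 0.9886 = 5434.8189 W

5434.8189 W


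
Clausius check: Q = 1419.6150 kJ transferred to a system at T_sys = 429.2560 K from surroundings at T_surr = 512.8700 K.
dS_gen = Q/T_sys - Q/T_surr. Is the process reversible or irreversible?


dS_sys = 1419.6150/429.2560 = 3.3072 kJ/K
dS_surr = -1419.6150/512.8700 = -2.7680 kJ/K
dS_gen = 3.3072 - 2.7680 = 0.5392 kJ/K (irreversible)

dS_gen = 0.5392 kJ/K, irreversible


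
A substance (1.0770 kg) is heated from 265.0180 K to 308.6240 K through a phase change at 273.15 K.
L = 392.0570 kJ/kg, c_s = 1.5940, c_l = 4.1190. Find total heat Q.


Q1 (sensible, solid) = 1.0770 * 1.5940 * 8.1320 = 13.9605 kJ
Q2 (latent) = 1.0770 * 392.0570 = 422.2454 kJ
Q3 (sensible, liquid) = 1.0770 * 4.1190 * 35.4740 = 157.3684 kJ
Q_total = 593.5743 kJ

593.5743 kJ


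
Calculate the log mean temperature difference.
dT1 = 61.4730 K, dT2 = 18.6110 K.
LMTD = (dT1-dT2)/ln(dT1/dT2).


dT1/dT2 = 3.3030
ln(dT1/dT2) = 1.1948
LMTD = 42.8620 / 1.1948 = 35.8724 K

35.8724 K


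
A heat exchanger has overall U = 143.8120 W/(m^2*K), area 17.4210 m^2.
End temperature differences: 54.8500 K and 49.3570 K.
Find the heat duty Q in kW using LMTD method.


LMTD = 52.0552 K
Q = 143.8120 * 17.4210 * 52.0552 = 130416.4506 W = 130.4165 kW

130.4165 kW


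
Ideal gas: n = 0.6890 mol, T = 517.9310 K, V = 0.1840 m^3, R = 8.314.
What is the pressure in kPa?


P = nRT/V = 0.6890 * 8.314 * 517.9310 / 0.1840
= 2966.8880 / 0.1840 = 16124.3912 Pa = 16.1244 kPa

16.1244 kPa


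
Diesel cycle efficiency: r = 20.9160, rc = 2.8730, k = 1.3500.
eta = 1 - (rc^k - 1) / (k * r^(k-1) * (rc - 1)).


r^(k-1) = 2.8985
rc^k = 4.1567
eta = 0.5693 = 56.9275%

56.9275%


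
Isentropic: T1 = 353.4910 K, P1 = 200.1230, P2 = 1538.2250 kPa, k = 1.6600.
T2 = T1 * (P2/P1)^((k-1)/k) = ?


(k-1)/k = 0.3976
(P2/P1)^exp = 2.2499
T2 = 353.4910 * 2.2499 = 795.3041 K

795.3041 K


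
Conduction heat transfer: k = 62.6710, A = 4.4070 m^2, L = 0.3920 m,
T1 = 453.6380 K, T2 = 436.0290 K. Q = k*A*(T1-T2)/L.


dT = 17.6090 K
Q = 62.6710 * 4.4070 * 17.6090 / 0.3920 = 12406.7577 W

12406.7577 W


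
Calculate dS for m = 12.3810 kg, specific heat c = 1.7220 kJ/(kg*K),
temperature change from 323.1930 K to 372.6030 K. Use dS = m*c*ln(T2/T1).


T2/T1 = 1.1529
ln(T2/T1) = 0.1423
dS = 12.3810 * 1.7220 * 0.1423 = 3.0331 kJ/K

3.0331 kJ/K


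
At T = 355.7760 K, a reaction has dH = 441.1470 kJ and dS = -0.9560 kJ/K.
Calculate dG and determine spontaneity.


T*dS = 355.7760 * -0.9560 = -340.1219 kJ
dG = 441.1470 + 340.1219 = 781.2689 kJ (non-spontaneous)

dG = 781.2689 kJ, non-spontaneous


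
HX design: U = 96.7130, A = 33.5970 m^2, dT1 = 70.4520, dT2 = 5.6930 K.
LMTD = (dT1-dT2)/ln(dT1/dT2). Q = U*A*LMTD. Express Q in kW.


LMTD = 25.7420 K
Q = 96.7130 * 33.5970 * 25.7420 = 83642.6197 W = 83.6426 kW

83.6426 kW


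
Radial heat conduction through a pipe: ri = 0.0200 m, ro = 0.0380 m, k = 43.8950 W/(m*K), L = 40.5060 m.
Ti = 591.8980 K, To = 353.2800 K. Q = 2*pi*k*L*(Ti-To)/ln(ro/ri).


dT = 238.6180 K
ln(ro/ri) = 0.6419
Q = 2*pi*43.8950*40.5060*238.6180 / 0.6419 = 4153185.2826 W

4153185.2826 W


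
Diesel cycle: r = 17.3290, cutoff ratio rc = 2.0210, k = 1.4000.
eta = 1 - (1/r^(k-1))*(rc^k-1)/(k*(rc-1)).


r^(k-1) = 3.1297
rc^k = 2.6779
eta = 0.6249 = 62.4940%

62.4940%


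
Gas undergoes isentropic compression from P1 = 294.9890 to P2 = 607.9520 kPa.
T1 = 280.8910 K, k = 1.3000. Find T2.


(k-1)/k = 0.2308
(P2/P1)^exp = 1.1816
T2 = 280.8910 * 1.1816 = 331.9052 K

331.9052 K


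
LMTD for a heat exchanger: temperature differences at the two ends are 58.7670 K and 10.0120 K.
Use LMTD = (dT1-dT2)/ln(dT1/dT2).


dT1/dT2 = 5.8697
ln(dT1/dT2) = 1.7698
LMTD = 48.7550 / 1.7698 = 27.5484 K

27.5484 K


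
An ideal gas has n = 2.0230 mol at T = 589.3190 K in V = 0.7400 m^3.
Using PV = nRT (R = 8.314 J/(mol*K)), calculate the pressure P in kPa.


P = nRT/V = 2.0230 * 8.314 * 589.3190 / 0.7400
= 9911.8871 / 0.7400 = 13394.4420 Pa = 13.3944 kPa

13.3944 kPa


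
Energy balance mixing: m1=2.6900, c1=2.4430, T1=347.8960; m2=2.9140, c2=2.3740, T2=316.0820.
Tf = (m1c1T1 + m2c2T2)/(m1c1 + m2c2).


num = 4472.8611
den = 13.4895
Tf = 331.5808 K

331.5808 K


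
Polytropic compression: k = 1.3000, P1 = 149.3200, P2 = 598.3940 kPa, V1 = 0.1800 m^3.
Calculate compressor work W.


(k-1)/k = 0.2308
(P2/P1)^exp = 1.3776
W = 4.3333 * 149.3200 * 0.1800 * (1.3776 - 1) = 43.9791 kJ

43.9791 kJ


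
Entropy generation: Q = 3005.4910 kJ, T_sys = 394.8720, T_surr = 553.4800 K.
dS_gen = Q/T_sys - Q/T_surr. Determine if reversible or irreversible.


dS_sys = 3005.4910/394.8720 = 7.6113 kJ/K
dS_surr = -3005.4910/553.4800 = -5.4302 kJ/K
dS_gen = 7.6113 - 5.4302 = 2.1811 kJ/K (irreversible)

dS_gen = 2.1811 kJ/K, irreversible


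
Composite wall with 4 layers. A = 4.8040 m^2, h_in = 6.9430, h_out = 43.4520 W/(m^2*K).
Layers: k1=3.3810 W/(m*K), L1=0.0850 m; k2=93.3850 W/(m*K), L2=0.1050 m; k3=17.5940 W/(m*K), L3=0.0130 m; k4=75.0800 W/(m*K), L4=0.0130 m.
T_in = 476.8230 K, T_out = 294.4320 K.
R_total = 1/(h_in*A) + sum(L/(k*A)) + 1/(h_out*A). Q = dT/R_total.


R_conv_in = 1/(6.9430*4.8040) = 0.0300
R_1 = 0.0850/(3.3810*4.8040) = 0.0052
R_2 = 0.1050/(93.3850*4.8040) = 0.0002
R_3 = 0.0130/(17.5940*4.8040) = 0.0002
R_4 = 0.0130/(75.0800*4.8040) = 3.6043e-05
R_conv_out = 1/(43.4520*4.8040) = 0.0048
R_total = 0.0404 K/W
Q = 182.3910 / 0.0404 = 4511.3939 W

R_total = 0.0404 K/W, Q = 4511.3939 W


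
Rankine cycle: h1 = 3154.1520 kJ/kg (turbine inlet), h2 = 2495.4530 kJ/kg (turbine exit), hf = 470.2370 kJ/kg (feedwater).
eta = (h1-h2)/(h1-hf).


W = 658.6990 kJ/kg
Q_in = 2683.9150 kJ/kg
eta = 0.2454 = 24.5425%

eta = 24.5425%


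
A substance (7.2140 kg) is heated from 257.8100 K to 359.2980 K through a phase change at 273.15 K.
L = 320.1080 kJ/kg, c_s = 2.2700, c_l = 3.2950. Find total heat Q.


Q1 (sensible, solid) = 7.2140 * 2.2700 * 15.3400 = 251.2045 kJ
Q2 (latent) = 7.2140 * 320.1080 = 2309.2591 kJ
Q3 (sensible, liquid) = 7.2140 * 3.2950 * 86.1480 = 2047.7492 kJ
Q_total = 4608.2127 kJ

4608.2127 kJ


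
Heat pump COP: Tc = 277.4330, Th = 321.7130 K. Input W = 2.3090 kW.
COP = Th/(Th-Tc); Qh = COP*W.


COP = 321.7130 / 44.2800 = 7.2654
Qh = 7.2654 * 2.3090 = 16.7759 kW

COP = 7.2654, Qh = 16.7759 kW


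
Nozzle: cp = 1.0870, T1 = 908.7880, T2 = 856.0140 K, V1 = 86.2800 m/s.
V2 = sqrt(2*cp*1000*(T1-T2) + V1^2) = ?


dT = 52.7740 K
2*cp*1000*dT = 114730.6760
V1^2 = 7444.2384
V2 = sqrt(122174.9144) = 349.5353 m/s

349.5353 m/s


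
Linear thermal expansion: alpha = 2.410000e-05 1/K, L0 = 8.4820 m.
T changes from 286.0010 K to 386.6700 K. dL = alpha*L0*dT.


dT = 100.6690 K
dL = 2.410000e-05 * 8.4820 * 100.6690 = 0.020578 m
L_final = 8.502578 m

dL = 0.020578 m


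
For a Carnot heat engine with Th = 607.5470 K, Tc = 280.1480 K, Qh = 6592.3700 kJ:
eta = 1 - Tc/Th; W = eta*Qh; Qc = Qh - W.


eta = 1 - 280.1480/607.5470 = 0.5389
W = 0.5389 * 6592.3700 = 3552.5405 kJ
Qc = 6592.3700 - 3552.5405 = 3039.8295 kJ

eta = 53.8887%, W = 3552.5405 kJ, Qc = 3039.8295 kJ


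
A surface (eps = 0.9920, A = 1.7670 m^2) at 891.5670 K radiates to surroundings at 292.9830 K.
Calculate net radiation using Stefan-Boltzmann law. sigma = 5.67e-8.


T^4 = 6.3185e+11
Tsurr^4 = 7.3683e+09
Q = 0.9920 * 5.67e-8 * 1.7670 * 6.2448e+11 = 62065.8837 W

62065.8837 W


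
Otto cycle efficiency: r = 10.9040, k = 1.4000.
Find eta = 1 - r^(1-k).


r^(k-1) = 2.6004
eta = 1 - 1/2.6004 = 0.6154 = 61.5439%

61.5439%


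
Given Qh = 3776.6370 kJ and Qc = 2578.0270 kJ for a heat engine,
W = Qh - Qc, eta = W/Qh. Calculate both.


W = 3776.6370 - 2578.0270 = 1198.6100 kJ
eta = 1198.6100 / 3776.6370 = 0.3174 = 31.7375%

W = 1198.6100 kJ, eta = 31.7375%


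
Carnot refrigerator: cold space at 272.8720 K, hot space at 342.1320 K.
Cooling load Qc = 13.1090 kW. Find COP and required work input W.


COP = 272.8720 / 69.2600 = 3.9398
W = 13.1090 / 3.9398 = 3.3273 kW

COP = 3.9398, W = 3.3273 kW


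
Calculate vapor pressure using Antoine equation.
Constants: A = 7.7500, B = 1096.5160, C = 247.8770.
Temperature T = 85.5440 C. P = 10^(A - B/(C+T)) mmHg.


C+T = 333.4210
B/(C+T) = 3.2887
log10(P) = 7.7500 - 3.2887 = 4.4613
P = 10^4.4613 = 28927.9011 mmHg

28927.9011 mmHg


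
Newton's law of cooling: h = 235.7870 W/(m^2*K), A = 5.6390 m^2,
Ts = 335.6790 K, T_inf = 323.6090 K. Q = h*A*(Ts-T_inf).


dT = 12.0700 K
Q = 235.7870 * 5.6390 * 12.0700 = 16048.3069 W

16048.3069 W


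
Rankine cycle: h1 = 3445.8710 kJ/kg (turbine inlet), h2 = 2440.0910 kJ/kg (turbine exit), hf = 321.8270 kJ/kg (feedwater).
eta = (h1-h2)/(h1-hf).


W = 1005.7800 kJ/kg
Q_in = 3124.0440 kJ/kg
eta = 0.3219 = 32.1948%

eta = 32.1948%


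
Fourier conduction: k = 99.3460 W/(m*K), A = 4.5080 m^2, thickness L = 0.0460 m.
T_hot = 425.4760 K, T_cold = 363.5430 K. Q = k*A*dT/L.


dT = 61.9330 K
Q = 99.3460 * 4.5080 * 61.9330 / 0.0460 = 602973.9902 W

602973.9902 W


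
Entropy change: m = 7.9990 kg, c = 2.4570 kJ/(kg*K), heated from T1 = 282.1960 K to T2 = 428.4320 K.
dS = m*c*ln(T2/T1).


T2/T1 = 1.5182
ln(T2/T1) = 0.4175
dS = 7.9990 * 2.4570 * 0.4175 = 8.2059 kJ/K

8.2059 kJ/K


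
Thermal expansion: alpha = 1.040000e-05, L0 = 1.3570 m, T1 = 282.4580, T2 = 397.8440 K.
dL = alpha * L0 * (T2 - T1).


dT = 115.3860 K
dL = 1.040000e-05 * 1.3570 * 115.3860 = 0.001628 m
L_final = 1.358628 m

dL = 0.001628 m


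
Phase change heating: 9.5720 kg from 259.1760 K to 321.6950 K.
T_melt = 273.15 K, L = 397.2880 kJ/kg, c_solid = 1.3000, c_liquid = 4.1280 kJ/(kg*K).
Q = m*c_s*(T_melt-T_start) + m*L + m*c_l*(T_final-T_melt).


Q1 (sensible, solid) = 9.5720 * 1.3000 * 13.9740 = 173.8869 kJ
Q2 (latent) = 9.5720 * 397.2880 = 3802.8407 kJ
Q3 (sensible, liquid) = 9.5720 * 4.1280 * 48.5450 = 1918.1691 kJ
Q_total = 5894.8967 kJ

5894.8967 kJ


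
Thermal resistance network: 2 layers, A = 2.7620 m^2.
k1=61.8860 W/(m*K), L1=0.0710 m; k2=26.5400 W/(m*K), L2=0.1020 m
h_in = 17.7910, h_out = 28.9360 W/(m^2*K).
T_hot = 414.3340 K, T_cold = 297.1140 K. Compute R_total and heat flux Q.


R_conv_in = 1/(17.7910*2.7620) = 0.0204
R_1 = 0.0710/(61.8860*2.7620) = 0.0004
R_2 = 0.1020/(26.5400*2.7620) = 0.0014
R_conv_out = 1/(28.9360*2.7620) = 0.0125
R_total = 0.0347 K/W
Q = 117.2200 / 0.0347 = 3381.0490 W

R_total = 0.0347 K/W, Q = 3381.0490 W


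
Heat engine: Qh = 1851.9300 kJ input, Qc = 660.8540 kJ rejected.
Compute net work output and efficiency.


W = 1851.9300 - 660.8540 = 1191.0760 kJ
eta = 1191.0760 / 1851.9300 = 0.6432 = 64.3154%

W = 1191.0760 kJ, eta = 64.3154%


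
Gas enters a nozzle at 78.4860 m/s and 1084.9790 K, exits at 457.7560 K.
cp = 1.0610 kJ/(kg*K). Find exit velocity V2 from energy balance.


dT = 627.2230 K
2*cp*1000*dT = 1330967.2060
V1^2 = 6160.0522
V2 = sqrt(1337127.2582) = 1156.3422 m/s

1156.3422 m/s


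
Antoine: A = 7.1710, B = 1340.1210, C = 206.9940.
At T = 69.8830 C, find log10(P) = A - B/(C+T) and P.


C+T = 276.8770
B/(C+T) = 4.8401
log10(P) = 7.1710 - 4.8401 = 2.3309
P = 10^2.3309 = 214.2243 mmHg

214.2243 mmHg


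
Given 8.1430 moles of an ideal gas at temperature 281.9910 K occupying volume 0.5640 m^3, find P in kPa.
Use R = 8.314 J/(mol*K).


P = nRT/V = 8.1430 * 8.314 * 281.9910 / 0.5640
= 19091.0451 / 0.5640 = 33849.3707 Pa = 33.8494 kPa

33.8494 kPa


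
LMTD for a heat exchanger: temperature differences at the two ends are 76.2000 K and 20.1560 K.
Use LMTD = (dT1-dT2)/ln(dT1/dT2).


dT1/dT2 = 3.7805
ln(dT1/dT2) = 1.3299
LMTD = 56.0440 / 1.3299 = 42.1428 K

42.1428 K


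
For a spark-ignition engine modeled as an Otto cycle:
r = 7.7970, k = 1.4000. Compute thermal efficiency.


r^(k-1) = 2.2739
eta = 1 - 1/2.2739 = 0.5602 = 56.0227%

56.0227%


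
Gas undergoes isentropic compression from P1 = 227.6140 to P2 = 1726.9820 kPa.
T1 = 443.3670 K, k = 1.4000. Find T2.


(k-1)/k = 0.2857
(P2/P1)^exp = 1.7842
T2 = 443.3670 * 1.7842 = 791.0744 K

791.0744 K


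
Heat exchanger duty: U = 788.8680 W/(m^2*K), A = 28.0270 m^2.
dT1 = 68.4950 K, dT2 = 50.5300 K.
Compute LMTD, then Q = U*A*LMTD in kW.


LMTD = 59.0578 K
Q = 788.8680 * 28.0270 * 59.0578 = 1305744.4875 W = 1305.7445 kW

1305.7445 kW


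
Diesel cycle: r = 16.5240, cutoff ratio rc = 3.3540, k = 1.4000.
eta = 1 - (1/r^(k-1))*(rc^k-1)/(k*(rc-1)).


r^(k-1) = 3.0708
rc^k = 5.4424
eta = 0.5610 = 56.1030%

56.1030%


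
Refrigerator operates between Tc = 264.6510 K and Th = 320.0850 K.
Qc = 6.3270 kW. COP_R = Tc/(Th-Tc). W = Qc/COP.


COP = 264.6510 / 55.4340 = 4.7742
W = 6.3270 / 4.7742 = 1.3253 kW

COP = 4.7742, W = 1.3253 kW


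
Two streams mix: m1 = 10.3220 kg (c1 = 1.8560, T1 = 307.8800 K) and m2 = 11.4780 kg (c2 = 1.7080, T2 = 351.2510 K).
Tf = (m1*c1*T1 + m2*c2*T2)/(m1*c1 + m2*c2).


num = 12784.3253
den = 38.7621
Tf = 329.8155 K

329.8155 K


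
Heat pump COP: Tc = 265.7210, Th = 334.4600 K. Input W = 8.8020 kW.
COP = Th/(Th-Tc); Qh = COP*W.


COP = 334.4600 / 68.7390 = 4.8657
Qh = 4.8657 * 8.8020 = 42.8275 kW

COP = 4.8657, Qh = 42.8275 kW


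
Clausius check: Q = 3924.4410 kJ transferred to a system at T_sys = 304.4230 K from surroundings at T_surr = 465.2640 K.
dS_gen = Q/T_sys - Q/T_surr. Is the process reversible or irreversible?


dS_sys = 3924.4410/304.4230 = 12.8914 kJ/K
dS_surr = -3924.4410/465.2640 = -8.4349 kJ/K
dS_gen = 12.8914 - 8.4349 = 4.4565 kJ/K (irreversible)

dS_gen = 4.4565 kJ/K, irreversible


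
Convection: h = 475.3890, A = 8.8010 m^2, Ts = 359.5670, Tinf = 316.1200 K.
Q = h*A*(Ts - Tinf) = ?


dT = 43.4470 K
Q = 475.3890 * 8.8010 * 43.4470 = 181777.8420 W

181777.8420 W


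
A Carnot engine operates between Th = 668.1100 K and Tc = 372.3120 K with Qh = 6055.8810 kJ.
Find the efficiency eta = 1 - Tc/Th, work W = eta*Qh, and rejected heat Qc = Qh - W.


eta = 1 - 372.3120/668.1100 = 0.4427
W = 0.4427 * 6055.8810 = 2681.1715 kJ
Qc = 6055.8810 - 2681.1715 = 3374.7095 kJ

eta = 44.2738%, W = 2681.1715 kJ, Qc = 3374.7095 kJ


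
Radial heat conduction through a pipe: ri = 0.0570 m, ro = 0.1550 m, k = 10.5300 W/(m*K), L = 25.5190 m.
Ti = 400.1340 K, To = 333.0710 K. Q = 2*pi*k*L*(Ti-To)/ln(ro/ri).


dT = 67.0630 K
ln(ro/ri) = 1.0004
Q = 2*pi*10.5300*25.5190*67.0630 / 1.0004 = 113185.9547 W

113185.9547 W


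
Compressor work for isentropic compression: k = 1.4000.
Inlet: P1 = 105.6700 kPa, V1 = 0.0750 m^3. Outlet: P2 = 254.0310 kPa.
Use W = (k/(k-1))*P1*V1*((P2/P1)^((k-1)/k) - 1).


(k-1)/k = 0.2857
(P2/P1)^exp = 1.2848
W = 3.5000 * 105.6700 * 0.0750 * (1.2848 - 1) = 7.9001 kJ

7.9001 kJ


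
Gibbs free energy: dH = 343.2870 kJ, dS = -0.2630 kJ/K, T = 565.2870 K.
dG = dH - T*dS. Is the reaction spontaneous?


T*dS = 565.2870 * -0.2630 = -148.6705 kJ
dG = 343.2870 + 148.6705 = 491.9575 kJ (non-spontaneous)

dG = 491.9575 kJ, non-spontaneous


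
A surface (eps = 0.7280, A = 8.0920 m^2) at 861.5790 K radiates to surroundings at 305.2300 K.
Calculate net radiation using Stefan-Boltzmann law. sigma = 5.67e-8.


T^4 = 5.5104e+11
Tsurr^4 = 8.6798e+09
Q = 0.7280 * 5.67e-8 * 8.0920 * 5.4236e+11 = 181157.1123 W

181157.1123 W


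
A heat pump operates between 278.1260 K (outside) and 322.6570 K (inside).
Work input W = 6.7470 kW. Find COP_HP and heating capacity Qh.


COP = 322.6570 / 44.5310 = 7.2457
Qh = 7.2457 * 6.7470 = 48.8865 kW

COP = 7.2457, Qh = 48.8865 kW


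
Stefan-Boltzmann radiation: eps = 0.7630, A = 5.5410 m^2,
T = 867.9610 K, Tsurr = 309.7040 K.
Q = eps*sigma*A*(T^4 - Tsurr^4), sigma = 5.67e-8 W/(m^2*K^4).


T^4 = 5.6755e+11
Tsurr^4 = 9.2000e+09
Q = 0.7630 * 5.67e-8 * 5.5410 * 5.5835e+11 = 133844.0103 W

133844.0103 W


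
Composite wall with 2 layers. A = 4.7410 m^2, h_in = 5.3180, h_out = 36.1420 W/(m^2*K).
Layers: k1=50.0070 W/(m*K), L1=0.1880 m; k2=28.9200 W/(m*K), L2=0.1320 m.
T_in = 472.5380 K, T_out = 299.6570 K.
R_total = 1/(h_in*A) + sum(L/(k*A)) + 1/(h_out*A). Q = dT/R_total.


R_conv_in = 1/(5.3180*4.7410) = 0.0397
R_1 = 0.1880/(50.0070*4.7410) = 0.0008
R_2 = 0.1320/(28.9200*4.7410) = 0.0010
R_conv_out = 1/(36.1420*4.7410) = 0.0058
R_total = 0.0473 K/W
Q = 172.8810 / 0.0473 = 3658.5175 W

R_total = 0.0473 K/W, Q = 3658.5175 W


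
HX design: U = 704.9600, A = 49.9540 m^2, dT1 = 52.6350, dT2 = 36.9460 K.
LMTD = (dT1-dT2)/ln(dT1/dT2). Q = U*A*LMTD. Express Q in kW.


LMTD = 44.3287 K
Q = 704.9600 * 49.9540 * 44.3287 = 1561061.8274 W = 1561.0618 kW

1561.0618 kW


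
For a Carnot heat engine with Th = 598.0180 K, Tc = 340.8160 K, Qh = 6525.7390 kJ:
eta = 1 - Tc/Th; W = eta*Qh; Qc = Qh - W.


eta = 1 - 340.8160/598.0180 = 0.4301
W = 0.4301 * 6525.7390 = 2806.6599 kJ
Qc = 6525.7390 - 2806.6599 = 3719.0791 kJ

eta = 43.0091%, W = 2806.6599 kJ, Qc = 3719.0791 kJ


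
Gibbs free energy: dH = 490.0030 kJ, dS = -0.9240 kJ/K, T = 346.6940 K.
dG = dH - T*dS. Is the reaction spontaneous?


T*dS = 346.6940 * -0.9240 = -320.3453 kJ
dG = 490.0030 + 320.3453 = 810.3483 kJ (non-spontaneous)

dG = 810.3483 kJ, non-spontaneous


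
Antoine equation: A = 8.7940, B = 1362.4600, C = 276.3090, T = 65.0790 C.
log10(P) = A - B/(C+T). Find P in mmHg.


C+T = 341.3880
B/(C+T) = 3.9909
log10(P) = 8.7940 - 3.9909 = 4.8031
P = 10^4.8031 = 63541.4532 mmHg

63541.4532 mmHg


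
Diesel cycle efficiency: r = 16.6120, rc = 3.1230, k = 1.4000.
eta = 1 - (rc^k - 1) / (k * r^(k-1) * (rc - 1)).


r^(k-1) = 3.0773
rc^k = 4.9249
eta = 0.5709 = 57.0873%

57.0873%


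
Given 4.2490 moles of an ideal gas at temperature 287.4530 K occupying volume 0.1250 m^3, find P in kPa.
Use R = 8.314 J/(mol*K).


P = nRT/V = 4.2490 * 8.314 * 287.4530 / 0.1250
= 10154.6181 / 0.1250 = 81236.9452 Pa = 81.2369 kPa

81.2369 kPa


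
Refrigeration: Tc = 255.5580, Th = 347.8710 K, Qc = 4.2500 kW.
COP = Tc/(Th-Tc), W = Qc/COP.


COP = 255.5580 / 92.3130 = 2.7684
W = 4.2500 / 2.7684 = 1.5352 kW

COP = 2.7684, W = 1.5352 kW


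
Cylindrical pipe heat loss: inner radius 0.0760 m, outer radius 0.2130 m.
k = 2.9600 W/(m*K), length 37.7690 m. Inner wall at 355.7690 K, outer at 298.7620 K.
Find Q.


dT = 57.0070 K
ln(ro/ri) = 1.0306
Q = 2*pi*2.9600*37.7690*57.0070 / 1.0306 = 38856.3914 W

38856.3914 W


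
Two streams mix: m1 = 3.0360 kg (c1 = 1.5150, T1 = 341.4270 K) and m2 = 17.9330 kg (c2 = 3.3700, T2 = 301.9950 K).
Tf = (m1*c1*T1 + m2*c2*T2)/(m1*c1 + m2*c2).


num = 19821.2364
den = 65.0337
Tf = 304.7838 K

304.7838 K


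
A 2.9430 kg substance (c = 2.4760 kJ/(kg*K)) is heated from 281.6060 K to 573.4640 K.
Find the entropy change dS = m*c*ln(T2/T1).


T2/T1 = 2.0364
ln(T2/T1) = 0.7112
dS = 2.9430 * 2.4760 * 0.7112 = 5.1823 kJ/K

5.1823 kJ/K


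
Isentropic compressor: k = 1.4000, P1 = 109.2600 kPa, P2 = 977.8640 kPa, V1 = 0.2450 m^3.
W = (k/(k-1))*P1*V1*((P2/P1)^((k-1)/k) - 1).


(k-1)/k = 0.2857
(P2/P1)^exp = 1.8705
W = 3.5000 * 109.2600 * 0.2450 * (1.8705 - 1) = 81.5535 kJ

81.5535 kJ


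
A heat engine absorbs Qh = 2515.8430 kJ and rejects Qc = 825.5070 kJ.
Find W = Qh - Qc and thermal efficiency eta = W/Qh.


W = 2515.8430 - 825.5070 = 1690.3360 kJ
eta = 1690.3360 / 2515.8430 = 0.6719 = 67.1877%

W = 1690.3360 kJ, eta = 67.1877%


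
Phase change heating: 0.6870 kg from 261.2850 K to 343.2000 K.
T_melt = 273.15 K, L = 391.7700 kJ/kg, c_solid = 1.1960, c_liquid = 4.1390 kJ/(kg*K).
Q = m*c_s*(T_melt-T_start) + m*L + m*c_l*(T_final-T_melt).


Q1 (sensible, solid) = 0.6870 * 1.1960 * 11.8650 = 9.7489 kJ
Q2 (latent) = 0.6870 * 391.7700 = 269.1460 kJ
Q3 (sensible, liquid) = 0.6870 * 4.1390 * 70.0500 = 199.1867 kJ
Q_total = 478.0816 kJ

478.0816 kJ


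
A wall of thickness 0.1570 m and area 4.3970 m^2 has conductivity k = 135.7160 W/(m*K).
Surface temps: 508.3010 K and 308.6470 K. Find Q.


dT = 199.6540 K
Q = 135.7160 * 4.3970 * 199.6540 / 0.1570 = 758867.3709 W

758867.3709 W


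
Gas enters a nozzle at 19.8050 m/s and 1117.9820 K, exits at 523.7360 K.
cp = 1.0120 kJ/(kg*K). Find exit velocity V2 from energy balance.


dT = 594.2460 K
2*cp*1000*dT = 1202753.9040
V1^2 = 392.2380
V2 = sqrt(1203146.1420) = 1096.8802 m/s

1096.8802 m/s


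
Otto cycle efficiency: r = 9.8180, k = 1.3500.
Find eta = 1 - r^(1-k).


r^(k-1) = 2.2244
eta = 1 - 1/2.2244 = 0.5504 = 55.0436%

55.0436%


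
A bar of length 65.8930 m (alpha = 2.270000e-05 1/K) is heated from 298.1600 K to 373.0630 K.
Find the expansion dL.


dT = 74.9030 K
dL = 2.270000e-05 * 65.8930 * 74.9030 = 0.112038 m
L_final = 66.005038 m

dL = 0.112038 m


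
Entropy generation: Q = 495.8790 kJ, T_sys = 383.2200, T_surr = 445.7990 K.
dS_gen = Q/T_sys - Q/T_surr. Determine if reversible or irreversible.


dS_sys = 495.8790/383.2200 = 1.2940 kJ/K
dS_surr = -495.8790/445.7990 = -1.1123 kJ/K
dS_gen = 1.2940 - 1.1123 = 0.1816 kJ/K (irreversible)

dS_gen = 0.1816 kJ/K, irreversible


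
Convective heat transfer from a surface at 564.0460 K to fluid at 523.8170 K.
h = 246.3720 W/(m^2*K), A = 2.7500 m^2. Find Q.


dT = 40.2290 K
Q = 246.3720 * 2.7500 * 40.2290 = 27256.0728 W

27256.0728 W


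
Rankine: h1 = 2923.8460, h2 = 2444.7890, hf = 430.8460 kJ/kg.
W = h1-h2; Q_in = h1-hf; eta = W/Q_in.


W = 479.0570 kJ/kg
Q_in = 2493.0000 kJ/kg
eta = 0.1922 = 19.2161%

eta = 19.2161%


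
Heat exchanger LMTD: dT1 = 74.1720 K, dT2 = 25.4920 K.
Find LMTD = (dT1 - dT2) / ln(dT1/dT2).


dT1/dT2 = 2.9096
ln(dT1/dT2) = 1.0680
LMTD = 48.6800 / 1.0680 = 45.5796 K

45.5796 K


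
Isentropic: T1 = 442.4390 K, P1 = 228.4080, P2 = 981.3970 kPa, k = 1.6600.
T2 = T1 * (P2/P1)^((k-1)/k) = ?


(k-1)/k = 0.3976
(P2/P1)^exp = 1.7854
T2 = 442.4390 * 1.7854 = 789.9164 K

789.9164 K


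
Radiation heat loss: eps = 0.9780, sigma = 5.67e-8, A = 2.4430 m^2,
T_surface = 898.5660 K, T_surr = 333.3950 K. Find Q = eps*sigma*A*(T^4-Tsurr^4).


T^4 = 6.5193e+11
Tsurr^4 = 1.2355e+10
Q = 0.9780 * 5.67e-8 * 2.4430 * 6.3957e+11 = 86643.4874 W

86643.4874 W


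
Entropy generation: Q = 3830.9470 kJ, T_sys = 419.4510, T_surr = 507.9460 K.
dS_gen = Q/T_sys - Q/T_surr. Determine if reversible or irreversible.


dS_sys = 3830.9470/419.4510 = 9.1332 kJ/K
dS_surr = -3830.9470/507.9460 = -7.5420 kJ/K
dS_gen = 9.1332 - 7.5420 = 1.5912 kJ/K (irreversible)

dS_gen = 1.5912 kJ/K, irreversible


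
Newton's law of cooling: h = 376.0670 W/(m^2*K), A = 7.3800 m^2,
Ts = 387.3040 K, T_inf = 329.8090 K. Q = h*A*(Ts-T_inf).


dT = 57.4950 K
Q = 376.0670 * 7.3800 * 57.4950 = 159570.1546 W

159570.1546 W


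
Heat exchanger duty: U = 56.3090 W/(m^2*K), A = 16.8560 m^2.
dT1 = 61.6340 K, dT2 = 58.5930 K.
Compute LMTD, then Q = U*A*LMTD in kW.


LMTD = 60.1007 K
Q = 56.3090 * 16.8560 * 60.1007 = 57044.2283 W = 57.0442 kW

57.0442 kW


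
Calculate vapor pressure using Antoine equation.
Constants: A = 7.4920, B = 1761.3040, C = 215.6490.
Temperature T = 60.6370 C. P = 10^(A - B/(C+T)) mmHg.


C+T = 276.2860
B/(C+T) = 6.3749
log10(P) = 7.4920 - 6.3749 = 1.1171
P = 10^1.1171 = 13.0939 mmHg

13.0939 mmHg


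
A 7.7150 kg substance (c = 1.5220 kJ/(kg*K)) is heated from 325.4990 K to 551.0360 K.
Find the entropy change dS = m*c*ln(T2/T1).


T2/T1 = 1.6929
ln(T2/T1) = 0.5264
dS = 7.7150 * 1.5220 * 0.5264 = 6.1816 kJ/K

6.1816 kJ/K


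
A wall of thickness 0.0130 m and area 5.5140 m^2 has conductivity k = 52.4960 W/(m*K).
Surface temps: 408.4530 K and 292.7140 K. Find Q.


dT = 115.7390 K
Q = 52.4960 * 5.5140 * 115.7390 / 0.0130 = 2577088.5904 W

2577088.5904 W


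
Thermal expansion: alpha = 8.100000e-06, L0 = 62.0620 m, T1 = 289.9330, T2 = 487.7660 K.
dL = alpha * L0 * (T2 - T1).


dT = 197.8330 K
dL = 8.100000e-06 * 62.0620 * 197.8330 = 0.099451 m
L_final = 62.161451 m

dL = 0.099451 m


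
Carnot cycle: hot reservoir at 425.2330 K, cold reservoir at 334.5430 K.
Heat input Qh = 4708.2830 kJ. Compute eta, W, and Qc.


eta = 1 - 334.5430/425.2330 = 0.2133
W = 0.2133 * 4708.2830 = 1004.1417 kJ
Qc = 4708.2830 - 1004.1417 = 3704.1413 kJ

eta = 21.3271%, W = 1004.1417 kJ, Qc = 3704.1413 kJ


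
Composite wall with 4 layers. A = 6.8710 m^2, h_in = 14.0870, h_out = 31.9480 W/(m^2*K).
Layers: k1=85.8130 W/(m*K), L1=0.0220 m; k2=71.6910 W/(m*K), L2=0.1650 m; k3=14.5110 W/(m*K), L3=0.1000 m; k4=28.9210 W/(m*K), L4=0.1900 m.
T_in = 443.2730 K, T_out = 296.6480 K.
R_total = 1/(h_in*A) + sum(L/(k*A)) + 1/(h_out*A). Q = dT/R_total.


R_conv_in = 1/(14.0870*6.8710) = 0.0103
R_1 = 0.0220/(85.8130*6.8710) = 3.7312e-05
R_2 = 0.1650/(71.6910*6.8710) = 0.0003
R_3 = 0.1000/(14.5110*6.8710) = 0.0010
R_4 = 0.1900/(28.9210*6.8710) = 0.0010
R_conv_out = 1/(31.9480*6.8710) = 0.0046
R_total = 0.0172 K/W
Q = 146.6250 / 0.0172 = 8515.6332 W

R_total = 0.0172 K/W, Q = 8515.6332 W


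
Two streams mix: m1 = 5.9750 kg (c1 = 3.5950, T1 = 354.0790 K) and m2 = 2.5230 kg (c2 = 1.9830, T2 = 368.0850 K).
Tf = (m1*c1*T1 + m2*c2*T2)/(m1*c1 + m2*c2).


num = 9447.2306
den = 26.4832
Tf = 356.7250 K

356.7250 K


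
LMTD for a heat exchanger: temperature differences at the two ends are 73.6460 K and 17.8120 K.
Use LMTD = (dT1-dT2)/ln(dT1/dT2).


dT1/dT2 = 4.1346
ln(dT1/dT2) = 1.4194
LMTD = 55.8340 / 1.4194 = 39.3364 K

39.3364 K


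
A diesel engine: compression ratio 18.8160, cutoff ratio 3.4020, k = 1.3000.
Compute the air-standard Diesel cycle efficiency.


r^(k-1) = 2.4119
rc^k = 4.9120
eta = 0.4806 = 48.0579%

48.0579%


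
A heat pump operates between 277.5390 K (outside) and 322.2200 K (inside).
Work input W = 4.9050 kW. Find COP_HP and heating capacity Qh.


COP = 322.2200 / 44.6810 = 7.2116
Qh = 7.2116 * 4.9050 = 35.3727 kW

COP = 7.2116, Qh = 35.3727 kW


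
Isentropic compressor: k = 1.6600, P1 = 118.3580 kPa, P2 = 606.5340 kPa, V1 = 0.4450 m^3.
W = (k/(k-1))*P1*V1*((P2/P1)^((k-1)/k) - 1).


(k-1)/k = 0.3976
(P2/P1)^exp = 1.9149
W = 2.5152 * 118.3580 * 0.4450 * (1.9149 - 1) = 121.2020 kJ

121.2020 kJ


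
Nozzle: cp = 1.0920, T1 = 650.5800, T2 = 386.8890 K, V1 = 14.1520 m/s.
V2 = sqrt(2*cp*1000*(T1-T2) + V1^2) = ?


dT = 263.6910 K
2*cp*1000*dT = 575901.1440
V1^2 = 200.2791
V2 = sqrt(576101.4231) = 759.0135 m/s

759.0135 m/s


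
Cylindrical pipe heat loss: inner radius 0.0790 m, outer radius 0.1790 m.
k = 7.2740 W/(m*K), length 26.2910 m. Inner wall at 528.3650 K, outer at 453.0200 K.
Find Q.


dT = 75.3450 K
ln(ro/ri) = 0.8179
Q = 2*pi*7.2740*26.2910*75.3450 / 0.8179 = 110686.4215 W

110686.4215 W


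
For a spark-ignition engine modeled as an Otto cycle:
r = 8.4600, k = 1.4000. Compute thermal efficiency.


r^(k-1) = 2.3494
eta = 1 - 1/2.3494 = 0.5744 = 57.4351%

57.4351%


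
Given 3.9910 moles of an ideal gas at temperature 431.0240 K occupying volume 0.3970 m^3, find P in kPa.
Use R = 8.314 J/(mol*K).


P = nRT/V = 3.9910 * 8.314 * 431.0240 / 0.3970
= 14301.8823 / 0.3970 = 36024.8925 Pa = 36.0249 kPa

36.0249 kPa


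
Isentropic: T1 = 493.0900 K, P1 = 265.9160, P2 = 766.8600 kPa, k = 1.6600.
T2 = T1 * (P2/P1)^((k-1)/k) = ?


(k-1)/k = 0.3976
(P2/P1)^exp = 1.5236
T2 = 493.0900 * 1.5236 = 751.2880 K

751.2880 K


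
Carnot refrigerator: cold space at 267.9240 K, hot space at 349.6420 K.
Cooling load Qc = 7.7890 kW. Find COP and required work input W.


COP = 267.9240 / 81.7180 = 3.2786
W = 7.7890 / 3.2786 = 2.3757 kW

COP = 3.2786, W = 2.3757 kW


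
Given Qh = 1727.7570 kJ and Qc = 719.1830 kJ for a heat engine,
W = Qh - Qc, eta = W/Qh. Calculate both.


W = 1727.7570 - 719.1830 = 1008.5740 kJ
eta = 1008.5740 / 1727.7570 = 0.5837 = 58.3748%

W = 1008.5740 kJ, eta = 58.3748%


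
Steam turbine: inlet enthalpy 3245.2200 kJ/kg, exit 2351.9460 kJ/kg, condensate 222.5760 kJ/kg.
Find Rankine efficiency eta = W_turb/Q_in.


W = 893.2740 kJ/kg
Q_in = 3022.6440 kJ/kg
eta = 0.2955 = 29.5527%

eta = 29.5527%


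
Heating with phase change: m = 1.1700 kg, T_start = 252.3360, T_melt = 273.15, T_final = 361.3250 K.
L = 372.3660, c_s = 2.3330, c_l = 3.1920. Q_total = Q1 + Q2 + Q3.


Q1 (sensible, solid) = 1.1700 * 2.3330 * 20.8140 = 56.8141 kJ
Q2 (latent) = 1.1700 * 372.3660 = 435.6682 kJ
Q3 (sensible, liquid) = 1.1700 * 3.1920 * 88.1750 = 329.3019 kJ
Q_total = 821.7842 kJ

821.7842 kJ


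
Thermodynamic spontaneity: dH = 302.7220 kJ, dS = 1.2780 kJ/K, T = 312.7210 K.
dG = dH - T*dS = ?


T*dS = 312.7210 * 1.2780 = 399.6574 kJ
dG = 302.7220 - 399.6574 = -96.9354 kJ (spontaneous)

dG = -96.9354 kJ, spontaneous


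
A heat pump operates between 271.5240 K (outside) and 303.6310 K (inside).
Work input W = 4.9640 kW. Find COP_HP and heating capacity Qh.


COP = 303.6310 / 32.1070 = 9.4568
Qh = 9.4568 * 4.9640 = 46.9438 kW

COP = 9.4568, Qh = 46.9438 kW


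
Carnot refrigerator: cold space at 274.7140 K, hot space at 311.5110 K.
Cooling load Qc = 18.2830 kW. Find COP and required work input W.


COP = 274.7140 / 36.7970 = 7.4657
W = 18.2830 / 7.4657 = 2.4489 kW

COP = 7.4657, W = 2.4489 kW


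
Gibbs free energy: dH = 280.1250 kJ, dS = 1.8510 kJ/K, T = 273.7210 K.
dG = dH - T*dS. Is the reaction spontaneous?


T*dS = 273.7210 * 1.8510 = 506.6576 kJ
dG = 280.1250 - 506.6576 = -226.5326 kJ (spontaneous)

dG = -226.5326 kJ, spontaneous


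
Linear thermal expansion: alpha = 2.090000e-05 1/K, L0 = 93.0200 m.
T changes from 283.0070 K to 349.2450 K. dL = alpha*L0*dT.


dT = 66.2380 K
dL = 2.090000e-05 * 93.0200 * 66.2380 = 0.128774 m
L_final = 93.148774 m

dL = 0.128774 m


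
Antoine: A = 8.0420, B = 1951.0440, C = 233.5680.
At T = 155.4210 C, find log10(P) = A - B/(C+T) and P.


C+T = 388.9890
B/(C+T) = 5.0157
log10(P) = 8.0420 - 5.0157 = 3.0263
P = 10^3.0263 = 1062.4803 mmHg

1062.4803 mmHg


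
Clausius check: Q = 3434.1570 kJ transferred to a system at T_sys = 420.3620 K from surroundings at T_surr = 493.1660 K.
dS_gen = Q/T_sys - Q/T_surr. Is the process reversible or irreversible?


dS_sys = 3434.1570/420.3620 = 8.1695 kJ/K
dS_surr = -3434.1570/493.1660 = -6.9635 kJ/K
dS_gen = 8.1695 - 6.9635 = 1.2060 kJ/K (irreversible)

dS_gen = 1.2060 kJ/K, irreversible


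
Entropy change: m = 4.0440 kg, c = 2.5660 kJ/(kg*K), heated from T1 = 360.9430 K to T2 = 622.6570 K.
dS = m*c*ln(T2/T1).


T2/T1 = 1.7251
ln(T2/T1) = 0.5453
dS = 4.0440 * 2.5660 * 0.5453 = 5.6583 kJ/K

5.6583 kJ/K


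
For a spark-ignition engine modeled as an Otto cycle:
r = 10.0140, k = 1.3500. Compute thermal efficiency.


r^(k-1) = 2.2398
eta = 1 - 1/2.2398 = 0.5535 = 55.3535%

55.3535%


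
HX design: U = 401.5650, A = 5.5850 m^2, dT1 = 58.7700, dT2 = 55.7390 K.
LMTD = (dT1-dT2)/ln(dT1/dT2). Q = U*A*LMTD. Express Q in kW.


LMTD = 57.2411 K
Q = 401.5650 * 5.5850 * 57.2411 = 128376.9929 W = 128.3770 kW

128.3770 kW
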